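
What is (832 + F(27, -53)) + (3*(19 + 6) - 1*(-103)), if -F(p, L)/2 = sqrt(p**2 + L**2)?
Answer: 1010 - 2*sqrt(3538) ≈ 891.04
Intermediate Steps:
F(p, L) = -2*sqrt(L**2 + p**2) (F(p, L) = -2*sqrt(p**2 + L**2) = -2*sqrt(L**2 + p**2))
(832 + F(27, -53)) + (3*(19 + 6) - 1*(-103)) = (832 - 2*sqrt((-53)**2 + 27**2)) + (3*(19 + 6) - 1*(-103)) = (832 - 2*sqrt(2809 + 729)) + (3*25 + 103) = (832 - 2*sqrt(3538)) + (75 + 103) = (832 - 2*sqrt(3538)) + 178 = 1010 - 2*sqrt(3538)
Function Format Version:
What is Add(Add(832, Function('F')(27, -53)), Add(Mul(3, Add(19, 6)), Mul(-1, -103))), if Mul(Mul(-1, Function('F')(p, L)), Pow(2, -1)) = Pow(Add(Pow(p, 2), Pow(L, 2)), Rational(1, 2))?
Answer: Add(1010, Mul(-2, Pow(3538, Rational(1, 2)))) ≈ 891.04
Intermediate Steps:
Function('F')(p, L) = Mul(-2, Pow(Add(Pow(L, 2), Pow(p, 2)), Rational(1, 2))) (Function('F')(p, L) = Mul(-2, Pow(Add(Pow(p, 2), Pow(L, 2)), Rational(1, 2))) = Mul(-2, Pow(Add(Pow(L, 2), Pow(p, 2)), Rational(1, 2))))
Add(Add(832, Function('F')(27, -53)), Add(Mul(3, Add(19, 6)), Mul(-1, -103))) = Add(Add(832, Mul(-2, Pow(Add(Pow(-53, 2), Pow(27, 2)), Rational(1, 2)))), Add(Mul(3, Add(19, 6)), Mul(-1, -103))) = Add(Add(832, Mul(-2, Pow(Add(2809, 729), Rational(1, 2)))), Add(Mul(3, 25), 103)) = Add(Add(832, Mul(-2, Pow(3538, Rational(1, 2)))), Add(75, 103)) = Add(Add(832, Mul(-2, Pow(3538, Rational(1, 2)))), 178) = Add(1010, Mul(-2, Pow(3538, Rational(1, 2))))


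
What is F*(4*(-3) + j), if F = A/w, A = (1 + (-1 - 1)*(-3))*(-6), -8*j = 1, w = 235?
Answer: 2037/940 ≈ 2.1670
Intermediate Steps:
j = -⅛ (j = -⅛*1 = -⅛ ≈ -0.12500)
A = -42 (A = (1 - 2*(-3))*(-6) = (1 + 6)*(-6) = 7*(-6) = -42)
F = -42/235 ≈ -0.17872
F*(4*(-3) + j) = -42*(4*(-3) - ⅛)/235 = -42*(-12 - ⅛)/235 = -42/235*(-97/8) = 2037/940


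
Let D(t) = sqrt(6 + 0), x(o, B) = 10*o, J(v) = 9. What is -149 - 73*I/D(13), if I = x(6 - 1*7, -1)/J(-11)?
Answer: -149 + 365*sqrt(6)/27 ≈ -115.89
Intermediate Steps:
I = -10/9 (I = (10*(6 - 1*7))/9 = (10*(6 - 7))*(1/9) = (10*(-1))*(1/9) = -10*1/9 = -10/9 ≈ -1.1111)
D(t) = sqrt(6)
-149 - 73*I/D(13) = -149 - (-730)/(9*(sqrt(6))) = -149 - (-730)*sqrt(6)/6/9 = -149 - (-365)*sqrt(6)/27 = -149 + 365*sqrt(6)/27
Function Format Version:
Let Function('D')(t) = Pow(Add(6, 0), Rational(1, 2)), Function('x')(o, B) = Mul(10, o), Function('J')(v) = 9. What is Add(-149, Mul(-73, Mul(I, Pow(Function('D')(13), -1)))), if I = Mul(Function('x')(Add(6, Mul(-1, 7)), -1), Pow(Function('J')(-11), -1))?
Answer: Add(-149, Mul(Rational(365, 27), Pow(6, Rational(1, 2)))) ≈ -115.89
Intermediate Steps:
I = Rational(-10, 9) (I = Mul(Mul(10, Add(6, Mul(-1, 7))), Pow(9, -1)) = Mul(Mul(10, Add(6, -7)), Rational(1, 9)) = Mul(Mul(10, -1), Rational(1, 9)) = Mul(-10, Rational(1, 9)) = Rational(-10, 9) ≈ -1.1111)
Function('D')(t) = Pow(6, Rational(1, 2))
Add(-149, Mul(-73, Mul(I, Pow(Function('D')(13), -1)))) = Add(-149, Mul(-73, Mul(Rational(-10, 9), Pow(Pow(6, Rational(1, 2)), -1)))) = Add(-149, Mul(-73, Mul(Rational(-10, 9), Mul(Rational(1, 6), Pow(6, Rational(1, 2)))))) = Add(-149, Mul(-73, Mul(Rational(-5, 27), Pow(6, Rational(1, 2))))) = Add(-149, Mul(Rational(365, 27), Pow(6, Rational(1, 2))))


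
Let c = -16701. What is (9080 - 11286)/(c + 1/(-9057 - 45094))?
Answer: 59728553/452187926 ≈ 0.13209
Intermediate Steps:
(9080 - 11286)/(c + 1/(-9057 - 45094)) = (9080 - 11286)/(-16701 + 1/(-9057 - 45094)) = -2206/(-16701 + 1/(-54151)) = -2206/(-16701 - 1/54151) = -2206/(-904375852/54151) = -2206*(-54151/904375852) = 59728553/452187926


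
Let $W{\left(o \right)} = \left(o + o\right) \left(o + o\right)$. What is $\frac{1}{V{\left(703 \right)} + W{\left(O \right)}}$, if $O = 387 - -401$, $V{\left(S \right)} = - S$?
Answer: $\frac{1}{2483073} \approx 4.0273 \cdot 10^{-7}$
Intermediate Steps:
$O = 788$ ($O = 387 + 401 = 788$)
$W{\left(o \right)} = 4 o^{2}$ ($W{\left(o \right)} = 2 o 2 o = 4 o^{2}$)
$\frac{1}{V{\left(703 \right)} + W{\left(O \right)}} = \frac{1}{\left(-1\right) 703 + 4 \cdot 788^{2}} = \frac{1}{-703 + 4 \cdot 620944} = \frac{1}{-703 + 2483776} = \frac{1}{2483073}$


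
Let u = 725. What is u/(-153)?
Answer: -725/153 ≈ -4.7386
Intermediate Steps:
u/(-153) = 725/(-153) = 725*(-1/153) = -725/153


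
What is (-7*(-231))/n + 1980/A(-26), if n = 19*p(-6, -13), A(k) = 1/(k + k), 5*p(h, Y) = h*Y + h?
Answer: -46947065/456 ≈ -1.0295e+5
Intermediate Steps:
p(h, Y) = h/5 + Y*h/5 (p(h, Y) = (h*Y + h)/5 = (Y*h + h)/5 = (h + Y*h)/5 = h/5 + Y*h/5)
A(k) = 1/(2*k)
n = 1368/5 (n = 19*((1/5)*(-6)*(1 - 13)) = 19*((1/5)*(-6)*(-12)) = 19*(72/5) = 1368/5 ≈ 273.60)
(-7*(-231))/n + 1980/A(-26) = (-7*(-231))/(1368/5) + 1980/(((1/2)/(-26))) = 1617*(5/1368) + 1980/(((1/2)*(-1/26))) = 2695/456 + 1980/(-1/52) = 2695/456 + 1980*(-52) = 2695/456 - 102960 = -46947065/456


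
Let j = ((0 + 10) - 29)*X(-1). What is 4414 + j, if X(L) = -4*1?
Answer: 4490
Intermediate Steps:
X(L) = -4
j = 76 (j = ((0 + 10) - 29)*(-4) = (10 - 29)*(-4) = -19*(-4) = 76)
4414 + j = 4414 + 76 = 4490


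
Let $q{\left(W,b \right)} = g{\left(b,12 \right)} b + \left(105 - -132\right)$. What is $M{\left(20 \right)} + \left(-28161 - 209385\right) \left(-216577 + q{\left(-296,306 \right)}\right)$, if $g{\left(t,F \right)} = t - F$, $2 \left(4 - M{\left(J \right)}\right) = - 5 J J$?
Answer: $30020114300$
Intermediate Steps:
$M{\left(J \right)} = 4 + \frac{5 J^{2}}{2}$ ($M{\left(J \right)} = 4 - \frac{- 5 J J}{2} = 4 - \frac{\left(-5\right) J^{2}}{2} = 4 + \frac{5 J^{2}}{2}$)
$q{\left(W,b \right)} = 237 + b \left(-12 + b\right)$ ($q{\left(W,b \right)} = \left(b - 12\right) b + \left(105 - -132\right) = \left(b - 12\right) b + \left(105 + 132\right) = \left(-12 + b\right) b + 237 = b \left(-12 + b\right) + 237 = 237 + b \left(-12 + b\right)$)
$M{\left(20 \right)} + \left(-28161 - 209385\right) \left(-216577 + q{\left(-296,306 \right)}\right) = \left(4 + \frac{5 \cdot 20^{2}}{2}\right) + \left(-28161 - 209385\right) \left(-216577 + \left(237 + 306 \left(-12 + 306\right)\right)\right) = \left(4 + \frac{5}{2} \cdot 400\right) - 237546 \left(-216577 + \left(237 + 306 \cdot 294\right)\right) = \left(4 + 1000\right) - 237546 \left(-216577 + \left(237 + 89964\right)\right) = 1004 - 237546 \left(-216577 + 90201\right) = 1004 - -30020113296 = 1004 + 30020113296 = 30020114300$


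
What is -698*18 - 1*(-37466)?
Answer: 24902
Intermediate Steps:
-698*18 - 1*(-37466) = -12564 + 37466 = 24902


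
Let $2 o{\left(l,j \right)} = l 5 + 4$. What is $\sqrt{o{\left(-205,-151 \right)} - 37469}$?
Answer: $\frac{i \sqrt{151918}}{2} \approx 194.88 i$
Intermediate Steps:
$o{\left(l,j \right)} = 2 + \frac{5 l}{2}$ ($o{\left(l,j \right)} = \frac{l 5 + 4}{2} = \frac{5 l + 4}{2} = \frac{4 + 5 l}{2} = 2 + \frac{5 l}{2}$)
$\sqrt{o{\left(-205,-151 \right)} - 37469} = \sqrt{\left(2 + \frac{5}{2} \left(-205\right)\right) - 37469} = \sqrt{\left(2 - \frac{1025}{2}\right) - 37469} = \sqrt{- \frac{1021}{2} - 37469} = \sqrt{- \frac{75959}{2}} = \frac{i \sqrt{151918}}{2}$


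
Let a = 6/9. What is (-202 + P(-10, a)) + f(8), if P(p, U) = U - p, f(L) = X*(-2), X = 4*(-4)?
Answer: -478/3 ≈ -159.33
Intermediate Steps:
X = -16
f(L) = 32 (f(L) = -16*(-2) = 32)
a = ⅔ (a = 6*(⅑) = ⅔ ≈ 0.66667)
(-202 + P(-10, a)) + f(8) = (-202 + (⅔ - 1*(-10))) + 32 = (-202 + (⅔ + 10)) + 32 = (-202 + 32/3) + 32 = -574/3 + 32 = -478/3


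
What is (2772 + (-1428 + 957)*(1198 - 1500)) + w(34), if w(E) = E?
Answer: 145048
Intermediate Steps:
(2772 + (-1428 + 957)*(1198 - 1500)) + w(34) = (2772 + (-1428 + 957)*(1198 - 1500)) + 34 = (2772 - 471*(-302)) + 34 = (2772 + 142242) + 34 = 145014 + 34 = 145048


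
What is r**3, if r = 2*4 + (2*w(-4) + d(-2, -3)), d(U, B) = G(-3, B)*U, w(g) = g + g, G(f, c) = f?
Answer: -8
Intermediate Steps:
w(g) = 2*g
d(U, B) = -3*U
r = -2 (r = 2*4 + (2*(2*(-4)) - 3*(-2)) = 8 + (2*(-8) + 6) = 8 + (-16 + 6) = 8 - 10 = -2)
r**3 = (-2)**3 = -8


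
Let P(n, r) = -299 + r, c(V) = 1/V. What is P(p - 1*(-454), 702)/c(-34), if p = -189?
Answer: -13702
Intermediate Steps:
P(p - 1*(-454), 702)/c(-34) = (-299 + 702)/(1/(-34)) = 403/(-1/34) = 403*(-34) = -13702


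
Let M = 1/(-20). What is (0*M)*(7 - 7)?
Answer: 0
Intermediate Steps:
M = -1/20 ≈ -0.050000
(0*M)*(7 - 7) = (0*(-1/20))*(7 - 7) = 0*0 = 0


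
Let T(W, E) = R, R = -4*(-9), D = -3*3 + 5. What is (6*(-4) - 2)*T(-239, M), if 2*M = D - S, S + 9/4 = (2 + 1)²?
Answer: -936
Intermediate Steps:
S = 27/4 (S = -9/4 + (2 + 1)² = -9/4 + 3² = -9/4 + 9 = 27/4 ≈ 6.7500)
D = -4 (D = -9 + 5 = -4)
R = 36
M = -43/8 (M = (-4 - 1*27/4)/2 = (-4 - 27/4)/2 = (½)*(-43/4) = -43/8 ≈ -5.3750)
T(W, E) = 36
(6*(-4) - 2)*T(-239, M) = (6*(-4) - 2)*36 = (-24 - 2)*36 = -26*36 = -936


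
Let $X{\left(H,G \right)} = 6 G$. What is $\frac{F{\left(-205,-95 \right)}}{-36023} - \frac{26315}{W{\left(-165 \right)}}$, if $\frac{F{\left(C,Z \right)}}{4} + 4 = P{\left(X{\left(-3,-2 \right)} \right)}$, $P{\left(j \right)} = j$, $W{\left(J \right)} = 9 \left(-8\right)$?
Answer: $\frac{947949853}{2593656} \approx 365.49$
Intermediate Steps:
$W{\left(J \right)} = -72$
$F{\left(C,Z \right)} = -64$ ($F{\left(C,Z \right)} = -16 + 4 \cdot 6 \left(-2\right) = -16 + 4 \left(-12\right) = -16 - 48 = -64$)
$\frac{F{\left(-205,-95 \right)}}{-36023} - \frac{26315}{W{\left(-165 \right)}} = - \frac{64}{-36023} - \frac{26315}{-72} = \left(-64\right) \left(- \frac{1}{36023}\right) - - \frac{26315}{72} = \frac{64}{36023} + \frac{26315}{72} = \frac{947949853}{2593656}$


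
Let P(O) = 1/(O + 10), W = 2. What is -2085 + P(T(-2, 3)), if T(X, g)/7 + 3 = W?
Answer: -6254/3 ≈ -2084.7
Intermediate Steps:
T(X, g) = -7 (T(X, g) = -21 + 7*2 = -21 + 14 = -7)
P(O) = 1/(10 + O)
-2085 + P(T(-2, 3)) = -2085 + 1/(10 - 7) = -2085 + 1/3 = -2085 + ⅓ = -6254/3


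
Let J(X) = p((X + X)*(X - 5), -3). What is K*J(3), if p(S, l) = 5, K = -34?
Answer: -170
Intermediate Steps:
J(X) = 5
K*J(3) = -34*5 = -170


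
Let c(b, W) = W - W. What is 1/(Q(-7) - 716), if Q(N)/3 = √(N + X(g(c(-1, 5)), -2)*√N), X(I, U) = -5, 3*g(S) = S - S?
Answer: -1/(716 - 3*√(-7 - 5*I*√7)) ≈ -0.0014082 + 1.9718e-5*I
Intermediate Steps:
c(b, W) = 0
g(S) = 0 (g(S) = (S - S)/3 = (⅓)*0 = 0)
Q(N) = 3*√(N - 5*√N)
1/(Q(-7) - 716) = 1/(3*√(-7 - 5*I*√7) - 716) = 1/(-716 + 3*√(-7 - 5*I*√7))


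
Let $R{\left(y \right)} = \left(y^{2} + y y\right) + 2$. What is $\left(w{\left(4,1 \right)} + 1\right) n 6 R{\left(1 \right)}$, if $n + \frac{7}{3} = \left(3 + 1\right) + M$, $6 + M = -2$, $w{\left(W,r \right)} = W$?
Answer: $-760$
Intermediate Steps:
$M = -8$ ($M = -6 - 2 = -8$)
$R{\left(y \right)} = 2 + 2 y^{2}$ ($R{\left(y \right)} = \left(y^{2} + y^{2}\right) + 2 = 2 y^{2} + 2 = 2 + 2 y^{2}$)
$n = - \frac{19}{3}$ ($n = - \frac{7}{3} + \left(\left(3 + 1\right) - 8\right) = - \frac{7}{3} + \left(4 - 8\right) = - \frac{7}{3} - 4 = - \frac{19}{3} \approx -6.3333$)
$\left(w{\left(4,1 \right)} + 1\right) n 6 R{\left(1 \right)} = \left(4 + 1\right) \left(- \frac{19}{3}\right) 6 \left(2 + 2 \cdot 1^{2}\right) = 5 \left(- 38 \left(2 + 2 \cdot 1\right)\right) = 5 \left(- 38 \left(2 + 2\right)\right) = 5 \left(\left(-38\right) 4\right) = 5 \left(-152\right) = -760$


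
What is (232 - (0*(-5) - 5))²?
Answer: 56169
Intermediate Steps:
(232 - (0*(-5) - 5))² = (232 - (0 - 5))² = (232 - 1*(-5))² = (232 + 5)² = 237² = 56169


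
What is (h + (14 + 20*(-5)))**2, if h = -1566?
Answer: 2729104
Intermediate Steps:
(h + (14 + 20*(-5)))**2 = (-1566 + (14 + 20*(-5)))**2 = (-1566 + (14 - 100))**2 = (-1566 - 86)**2 = (-1652)**2 = 2729104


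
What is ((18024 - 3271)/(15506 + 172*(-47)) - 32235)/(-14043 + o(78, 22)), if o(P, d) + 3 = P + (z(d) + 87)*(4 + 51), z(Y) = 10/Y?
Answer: 239233417/67970676 ≈ 3.5197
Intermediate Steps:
o(P, d) = 4782 + P + 550/d (o(P, d) = -3 + (P + (10/d + 87)*(4 + 51)) = -3 + (P + (87 + 10/d)*55) = -3 + (P + (4785 + 550/d)) = -3 + (4785 + P + 550/d) = 4782 + P + 550/d)
((18024 - 3271)/(15506 + 172*(-47)) - 32235)/(-14043 + o(78, 22)) = ((18024 - 3271)/(15506 + 172*(-47)) - 32235)/(-14043 + (4782 + 78 + 550/22)) = (14753/(15506 - 8084) - 32235)/(-14043 + (4782 + 78 + 550*(1/22))) = (14753/7422 - 32235)/(-14043 + (4782 + 78 + 25)) = (14753*(1/7422) - 32235)/(-14043 + 4885) = (14753/7422 - 32235)/(-9158) = -239233417/7422*(-1/9158) = 239233417/67970676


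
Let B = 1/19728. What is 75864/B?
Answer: 1496644992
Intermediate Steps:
B = 1/19728 ≈ 5.0689e-5
75864/B = 75864/(1/19728) = 75864*19728 = 1496644992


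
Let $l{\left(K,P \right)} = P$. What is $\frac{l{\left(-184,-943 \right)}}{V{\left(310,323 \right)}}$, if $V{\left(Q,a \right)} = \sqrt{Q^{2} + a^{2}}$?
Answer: $- \frac{943 \sqrt{200429}}{200429} \approx -2.1064$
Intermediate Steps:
$\frac{l{\left(-184,-943 \right)}}{V{\left(310,323 \right)}} = - \frac{943}{\sqrt{310^{2} + 323^{2}}} = - \frac{943}{\sqrt{96100 + 104329}} = - \frac{943}{\sqrt{200429}} = - 943 \frac{\sqrt{200429}}{200429} = - \frac{943 \sqrt{200429}}{200429}$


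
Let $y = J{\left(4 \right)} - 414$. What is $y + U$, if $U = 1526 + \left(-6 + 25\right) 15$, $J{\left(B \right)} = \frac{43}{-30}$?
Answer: $\frac{41867}{30} \approx 1395.6$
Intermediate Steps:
$J{\left(B \right)} = - \frac{43}{30}$ ($J{\left(B \right)} = 43 \left(- \frac{1}{30}\right) = - \frac{43}{30}$)
$U = 1811$ ($U = 1526 + 19 \cdot 15 = 1526 + 285 = 1811$)
$y = - \frac{12463}{30}$ ($y = - \frac{43}{30} - 414 = - \frac{12463}{30} \approx -415.43$)
$y + U = - \frac{12463}{30} + 1811 = \frac{41867}{30}$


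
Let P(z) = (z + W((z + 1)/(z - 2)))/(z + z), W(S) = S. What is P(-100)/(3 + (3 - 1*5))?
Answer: 3367/6800 ≈ 0.49515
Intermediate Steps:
P(z) = (z + (1 + z)/(-2 + z))/(2*z) (P(z) = (z + (z + 1)/(z - 2))/(z + z) = (z + (1 + z)/(-2 + z))/((2*z)) = (z + (1 + z)/(-2 + z))*(1/(2*z)) = (z + (1 + z)/(-2 + z))/(2*z))
P(-100)/(3 + (3 - 1*5)) = ((½)*(1 + (-100)² - 1*(-100))/(-100*(-2 - 100)))/(3 + (3 - 1*5)) = ((½)*(-1/100)*(1 + 10000 + 100)/(-102))/(3 + (3 - 5)) = ((½)*(-1/100)*(-1/102)*10101)/(3 - 2) = (3367/6800)/1 = (3367/6800)*1 = 3367/6800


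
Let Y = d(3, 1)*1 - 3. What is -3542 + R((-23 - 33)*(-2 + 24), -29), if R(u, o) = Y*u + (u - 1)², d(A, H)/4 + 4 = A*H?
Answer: 1525371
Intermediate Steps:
d(A, H) = -16 + 4*A*H (d(A, H) = -16 + 4*(A*H) = -16 + 4*A*H)
Y = -7 (Y = (-16 + 4*3*1)*1 - 3 = (-16 + 12)*1 - 3 = -4*1 - 3 = -4 - 3 = -7)
R(u, o) = (-1 + u)² - 7*u (R(u, o) = -7*u + (u - 1)² = -7*u + (-1 + u)² = (-1 + u)² - 7*u)
-3542 + R((-23 - 33)*(-2 + 24), -29) = -3542 + ((-1 + (-23 - 33)*(-2 + 24))² - 7*(-23 - 33)*(-2 + 24)) = -3542 + ((-1 - 56*22)² - (-392)*22) = -3542 + ((-1 - 1232)² - 7*(-1232)) = -3542 + ((-1233)² + 8624) = -3542 + (1520289 + 8624) = -3542 + 1528913 = 1525371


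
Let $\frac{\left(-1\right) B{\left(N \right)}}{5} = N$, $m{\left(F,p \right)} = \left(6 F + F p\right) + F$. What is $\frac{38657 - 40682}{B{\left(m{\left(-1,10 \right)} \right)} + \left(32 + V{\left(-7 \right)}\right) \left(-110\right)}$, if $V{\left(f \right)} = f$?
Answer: $\frac{405}{533} \approx 0.75985$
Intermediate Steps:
$m{\left(F,p \right)} = 7 F + F p$
$B{\left(N \right)} = - 5 N$
$\frac{38657 - 40682}{B{\left(m{\left(-1,10 \right)} \right)} + \left(32 + V{\left(-7 \right)}\right) \left(-110\right)} = \frac{38657 - 40682}{- 5 \left(- (7 + 10)\right) + \left(32 - 7\right) \left(-110\right)} = - \frac{2025}{- 5 \left(\left(-1\right) 17\right) + 25 \left(-110\right)} = - \frac{2025}{\left(-5\right) \left(-17\right) - 2750} = - \frac{2025}{85 - 2750} = - \frac{2025}{-2665} = \left(-2025\right) \left(- \frac{1}{2665}\right) = \frac{405}{533}$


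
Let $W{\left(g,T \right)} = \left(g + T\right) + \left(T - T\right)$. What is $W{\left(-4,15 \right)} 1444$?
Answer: $15884$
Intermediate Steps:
$W{\left(g,T \right)} = T + g$ ($W{\left(g,T \right)} = \left(T + g\right) + 0 = T + g$)
$W{\left(-4,15 \right)} 1444 = \left(15 - 4\right) 1444 = 11 \cdot 1444 = 15884$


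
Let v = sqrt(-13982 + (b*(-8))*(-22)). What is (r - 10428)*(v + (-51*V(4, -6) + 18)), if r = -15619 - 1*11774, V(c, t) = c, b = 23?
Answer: 7034706 - 37821*I*sqrt(9934) ≈ 7.0347e+6 - 3.7696e+6*I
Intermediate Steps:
r = -27393 (r = -15619 - 11774 = -27393)
v = I*sqrt(9934) (v = sqrt(-13982 + (23*(-8))*(-22)) = sqrt(-13982 - 184*(-22)) = sqrt(-13982 + 4048) = sqrt(-9934) = I*sqrt(9934) ≈ 99.669*I)
(r - 10428)*(v + (-51*V(4, -6) + 18)) = (-27393 - 10428)*(I*sqrt(9934) + (-51*4 + 18)) = -37821*(I*sqrt(9934) + (-204 + 18)) = -37821*(I*sqrt(9934) - 186) = -37821*(-186 + I*sqrt(9934)) = 7034706 - 37821*I*sqrt(9934)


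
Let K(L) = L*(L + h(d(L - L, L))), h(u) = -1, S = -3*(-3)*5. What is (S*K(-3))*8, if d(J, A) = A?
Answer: 4320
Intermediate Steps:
S = 45 (S = 9*5 = 45)
K(L) = L*(-1 + L) (K(L) = L*(L - 1) = L*(-1 + L))
(S*K(-3))*8 = (45*(-3*(-1 - 3)))*8 = (45*(-3*(-4)))*8 = (45*12)*8 = 540*8 = 4320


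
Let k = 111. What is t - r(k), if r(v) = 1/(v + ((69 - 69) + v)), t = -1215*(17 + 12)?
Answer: -7822171/222 ≈ -35235.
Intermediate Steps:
t = -35235 (t = -1215*29 = -35235)
r(v) = 1/(2*v) (r(v) = 1/(v + (0 + v)) = 1/(v + v) = 1/(2*v))
t - r(k) = -35235 - 1/(2*111) = -35235 - 1*1/222 = -35235 - 1/222 = -7822171/222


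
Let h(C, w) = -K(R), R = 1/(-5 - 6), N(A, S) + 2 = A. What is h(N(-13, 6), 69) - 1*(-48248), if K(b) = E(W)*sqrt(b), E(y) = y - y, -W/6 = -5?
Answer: 48248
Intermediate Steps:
W = 30 (W = -6*(-5) = 30)
E(y) = 0
N(A, S) = -2 + A
R = -1/11 (R = 1/(-11) = -1/11 ≈ -0.090909)
K(b) = 0 (K(b) = 0*sqrt(b) = 0)
h(C, w) = 0 (h(C, w) = -1*0 = 0)
h(N(-13, 6), 69) - 1*(-48248) = 0 - 1*(-48248) = 0 + 48248 = 48248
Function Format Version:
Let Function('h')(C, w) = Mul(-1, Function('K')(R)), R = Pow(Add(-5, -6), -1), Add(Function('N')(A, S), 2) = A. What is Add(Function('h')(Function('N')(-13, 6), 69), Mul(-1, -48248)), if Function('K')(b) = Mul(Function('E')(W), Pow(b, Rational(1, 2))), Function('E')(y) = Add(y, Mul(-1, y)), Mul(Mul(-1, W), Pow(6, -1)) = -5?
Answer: 48248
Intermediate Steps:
W = 30 (W = Mul(-6, -5) = 30)
Function('E')(y) = 0
Function('N')(A, S) = Add(-2, A)
R = Rational(-1, 11) (R = Pow(-11, -1) = Rational(-1, 11) ≈ -0.090909)
Function('K')(b) = 0 (Function('K')(b) = Mul(0, Pow(b, Rational(1, 2))) = 0)
Function('h')(C, w) = 0 (Function('h')(C, w) = Mul(-1, 0) = 0)
Add(Function('h')(Function('N')(-13, 6), 69), Mul(-1, -48248)) = Add(0, Mul(-1, -48248)) = Add(0, 48248) = 48248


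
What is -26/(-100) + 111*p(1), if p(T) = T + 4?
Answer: 27763/50 ≈ 555.26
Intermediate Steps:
p(T) = 4 + T
-26/(-100) + 111*p(1) = -26/(-100) + 111*(4 + 1) = -26*(-1/100) + 111*5 = 13/50 + 555 = 27763/50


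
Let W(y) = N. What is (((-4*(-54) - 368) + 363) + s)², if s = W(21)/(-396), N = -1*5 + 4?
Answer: 6981772249/156816 ≈ 44522.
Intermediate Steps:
N = -1 (N = -5 + 4 = -1)
W(y) = -1
s = 1/396 (s = -1/(-396) = -1*(-1/396) = 1/396 ≈ 0.0025253)
(((-4*(-54) - 368) + 363) + s)² = (((-4*(-54) - 368) + 363) + 1/396)² = (((216 - 368) + 363) + 1/396)² = ((-152 + 363) + 1/396)² = (211 + 1/396)² = (83557/396)² = 6981772249/156816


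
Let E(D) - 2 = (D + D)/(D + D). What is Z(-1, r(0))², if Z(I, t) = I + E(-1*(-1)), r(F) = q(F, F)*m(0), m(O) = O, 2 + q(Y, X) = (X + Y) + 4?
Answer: 4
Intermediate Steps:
q(Y, X) = 2 + X + Y (q(Y, X) = -2 + ((X + Y) + 4) = -2 + (4 + X + Y) = 2 + X + Y)
E(D) = 3 (E(D) = 2 + (D + D)/(D + D) = 2 + (2*D)/((2*D)) = 2 + (2*D)*(1/(2*D)) = 2 + 1 = 3)
r(F) = 0 (r(F) = (2 + F + F)*0 = (2 + 2*F)*0 = 0)
Z(I, t) = 3 + I (Z(I, t) = I + 3 = 3 + I)
Z(-1, r(0))² = (3 - 1)² = 2² = 4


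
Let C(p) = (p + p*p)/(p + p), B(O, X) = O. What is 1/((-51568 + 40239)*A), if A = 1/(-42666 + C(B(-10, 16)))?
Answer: 85341/22658 ≈ 3.7665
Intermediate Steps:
C(p) = (p + p²)/(2*p) (C(p) = (p + p²)/((2*p)) = (p + p²)*(1/(2*p)) = (p + p²)/(2*p))
A = -2/85341 (A = 1/(-42666 + (½ + (½)*(-10))) = 1/(-42666 + (½ - 5)) = 1/(-42666 - 9/2) = 1/(-85341/2) = -2/85341 ≈ -2.3435e-5)
1/((-51568 + 40239)*A) = 1/((-51568 + 40239)*(-2/85341)) = -85341/2/(-11329) = -1/11329*(-85341/2) = 85341/22658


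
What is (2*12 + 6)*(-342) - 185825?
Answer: -196085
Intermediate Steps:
(2*12 + 6)*(-342) - 185825 = (24 + 6)*(-342) - 185825 = 30*(-342) - 185825 = -10260 - 185825 = -196085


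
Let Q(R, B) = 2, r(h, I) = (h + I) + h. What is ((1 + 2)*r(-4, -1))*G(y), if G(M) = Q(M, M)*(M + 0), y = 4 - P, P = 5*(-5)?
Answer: -1566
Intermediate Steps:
P = -25
r(h, I) = I + 2*h (r(h, I) = (I + h) + h = I + 2*h)
y = 29 (y = 4 - 1*(-25) = 4 + 25 = 29)
G(M) = 2*M (G(M) = 2*(M + 0) = 2*M)
((1 + 2)*r(-4, -1))*G(y) = ((1 + 2)*(-1 + 2*(-4)))*(2*29) = (3*(-1 - 8))*58 = (3*(-9))*58 = -27*58 = -1566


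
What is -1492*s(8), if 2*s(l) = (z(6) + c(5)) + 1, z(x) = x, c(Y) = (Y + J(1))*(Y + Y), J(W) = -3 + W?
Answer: -27602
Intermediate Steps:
c(Y) = 2*Y*(-2 + Y) (c(Y) = (Y + (-3 + 1))*(Y + Y) = (Y - 2)*(2*Y) = (-2 + Y)*(2*Y) = 2*Y*(-2 + Y))
s(l) = 37/2 (s(l) = ((6 + 2*5*(-2 + 5)) + 1)/2 = ((6 + 2*5*3) + 1)/2 = ((6 + 30) + 1)/2 = (36 + 1)/2 = (½)*37 = 37/2)
-1492*s(8) = -1492*37/2 = -27602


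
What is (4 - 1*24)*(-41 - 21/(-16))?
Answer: 3175/4 ≈ 793.75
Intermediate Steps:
(4 - 1*24)*(-41 - 21/(-16)) = (4 - 24)*(-41 - 21*(-1/16)) = -20*(-41 + 21/16) = -20*(-635/16) = 3175/4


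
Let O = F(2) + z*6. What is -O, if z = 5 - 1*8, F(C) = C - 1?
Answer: 17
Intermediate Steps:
F(C) = -1 + C
z = -3 (z = 5 - 8 = -3)
O = -17 (O = (-1 + 2) - 3*6 = 1 - 18 = -17)
-O = -1*(-17) = 17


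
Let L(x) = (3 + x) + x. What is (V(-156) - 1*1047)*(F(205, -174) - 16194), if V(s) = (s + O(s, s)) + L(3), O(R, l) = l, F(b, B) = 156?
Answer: 21651300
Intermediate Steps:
L(x) = 3 + 2*x
V(s) = 9 + 2*s (V(s) = (s + s) + (3 + 2*3) = 2*s + (3 + 6) = 2*s + 9 = 9 + 2*s)
(V(-156) - 1*1047)*(F(205, -174) - 16194) = ((9 + 2*(-156)) - 1*1047)*(156 - 16194) = ((9 - 312) - 1047)*(-16038) = (-303 - 1047)*(-16038) = -1350*(-16038) = 21651300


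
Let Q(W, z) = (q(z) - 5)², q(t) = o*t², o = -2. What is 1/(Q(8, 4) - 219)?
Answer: 1/1150 ≈ 0.00086956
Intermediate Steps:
q(t) = -2*t²
Q(W, z) = (-5 - 2*z²)² (Q(W, z) = (-2*z² - 5)² = (-5 - 2*z²)²)
1/(Q(8, 4) - 219) = 1/((5 + 2*4²)² - 219) = 1/((5 + 2*16)² - 219) = 1/((5 + 32)² - 219) = 1/(37² - 219) = 1/(1369 - 219) = 1/1150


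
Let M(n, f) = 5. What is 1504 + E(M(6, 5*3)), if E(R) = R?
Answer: 1509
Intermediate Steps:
1504 + E(M(6, 5*3)) = 1504 + 5 = 1509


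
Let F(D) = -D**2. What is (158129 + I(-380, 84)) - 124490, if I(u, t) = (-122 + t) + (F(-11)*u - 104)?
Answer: 79477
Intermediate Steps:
I(u, t) = -226 + t - 121*u (I(u, t) = (-122 + t) + ((-1*(-11)**2)*u - 104) = (-122 + t) + ((-1*121)*u - 104) = (-122 + t) + (-121*u - 104) = (-122 + t) + (-104 - 121*u) = -226 + t - 121*u)
(158129 + I(-380, 84)) - 124490 = (158129 + (-226 + 84 - 121*(-380))) - 124490 = (158129 + (-226 + 84 + 45980)) - 124490 = (158129 + 45838) - 124490 = 203967 - 124490 = 79477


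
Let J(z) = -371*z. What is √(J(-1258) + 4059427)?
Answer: 3*√502905 ≈ 2127.5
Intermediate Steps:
√(J(-1258) + 4059427) = √(-371*(-1258) + 4059427) = √(466718 + 4059427) = √4526145 = 3*√502905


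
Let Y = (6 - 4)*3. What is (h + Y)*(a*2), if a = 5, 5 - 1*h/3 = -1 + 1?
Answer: 210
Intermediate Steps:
h = 15 (h = 15 - 3*(-1 + 1) = 15 - 3*0 = 15 + 0 = 15)
Y = 6 (Y = 2*3 = 6)
(h + Y)*(a*2) = (15 + 6)*(5*2) = 21*10 = 210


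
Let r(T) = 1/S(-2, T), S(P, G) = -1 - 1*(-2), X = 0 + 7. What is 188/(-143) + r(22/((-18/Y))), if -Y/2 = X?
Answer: -45/143 ≈ -0.31469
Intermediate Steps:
X = 7
Y = -14 (Y = -2*7 = -14)
S(P, G) = 1 (S(P, G) = -1 + 2 = 1)
r(T) = 1 (r(T) = 1/1 = 1)
188/(-143) + r(22/((-18/Y))) = 188/(-143) + 1 = 188*(-1/143) + 1 = -188/143 + 1 = -45/143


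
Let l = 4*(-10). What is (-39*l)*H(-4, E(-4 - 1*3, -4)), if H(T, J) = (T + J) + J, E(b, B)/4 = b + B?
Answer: -143520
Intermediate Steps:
E(b, B) = 4*B + 4*b (E(b, B) = 4*(b + B) = 4*(B + b) = 4*B + 4*b)
H(T, J) = T + 2*J (H(T, J) = (J + T) + J = T + 2*J)
l = -40
(-39*l)*H(-4, E(-4 - 1*3, -4)) = (-39*(-40))*(-4 + 2*(4*(-4) + 4*(-4 - 1*3))) = 1560*(-4 + 2*(-16 + 4*(-4 - 3))) = 1560*(-4 + 2*(-16 + 4*(-7))) = 1560*(-4 + 2*(-16 - 28)) = 1560*(-4 + 2*(-44)) = 1560*(-4 - 88) = 1560*(-92) = -143520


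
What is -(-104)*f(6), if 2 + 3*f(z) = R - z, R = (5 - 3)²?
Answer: -416/3 ≈ -138.67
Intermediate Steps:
R = 4 (R = 2² = 4)
f(z) = ⅔ - z/3 (f(z) = -⅔ + (4 - z)/3 = -⅔ + (4/3 - z/3) = ⅔ - z/3)
-(-104)*f(6) = -(-104)*(⅔ - ⅓*6) = -(-104)*(⅔ - 2) = -(-104)*(-4)/3 = -52*8/3 = -416/3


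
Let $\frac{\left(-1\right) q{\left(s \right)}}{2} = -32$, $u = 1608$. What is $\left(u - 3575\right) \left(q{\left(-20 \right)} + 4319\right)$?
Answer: $-8621361$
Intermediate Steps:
$q{\left(s \right)} = 64$ ($q{\left(s \right)} = \left(-2\right) \left(-32\right) = 64$)
$\left(u - 3575\right) \left(q{\left(-20 \right)} + 4319\right) = \left(1608 - 3575\right) \left(64 + 4319\right) = \left(-1967\right) 4383 = -8621361$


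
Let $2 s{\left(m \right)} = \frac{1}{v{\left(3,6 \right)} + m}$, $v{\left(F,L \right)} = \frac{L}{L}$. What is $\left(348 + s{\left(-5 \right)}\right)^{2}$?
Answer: $\frac{7745089}{64} \approx 1.2102 \cdot 10^{5}$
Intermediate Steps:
$v{\left(F,L \right)} = 1$
$s{\left(m \right)} = \frac{1}{2 \left(1 + m\right)}$
$\left(348 + s{\left(-5 \right)}\right)^{2} = \left(348 + \frac{1}{2 \left(1 - 5\right)}\right)^{2} = \left(348 + \frac{1}{2 \left(-4\right)}\right)^{2} = \left(348 + \frac{1}{2} \left(- \frac{1}{4}\right)\right)^{2} = \left(348 - \frac{1}{8}\right)^{2} = \left(\frac{2783}{8}\right)^{2} = \frac{7745089}{64}$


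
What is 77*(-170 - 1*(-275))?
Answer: 8085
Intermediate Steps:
77*(-170 - 1*(-275)) = 77*(-170 + 275) = 77*105 = 8085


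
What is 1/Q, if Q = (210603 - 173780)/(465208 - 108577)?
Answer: 356631/36823 ≈ 9.6850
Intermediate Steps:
Q = 36823/356631 ≈ 0.10325
1/Q = 1/(36823/356631) = 356631/36823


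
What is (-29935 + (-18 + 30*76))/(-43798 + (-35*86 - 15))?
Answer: 27673/46823 ≈ 0.59101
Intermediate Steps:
(-29935 + (-18 + 30*76))/(-43798 + (-35*86 - 15)) = (-29935 + (-18 + 2280))/(-43798 + (-3010 - 15)) = (-29935 + 2262)/(-43798 - 3025) = -27673/(-46823) = -27673*(-1/46823) = 27673/46823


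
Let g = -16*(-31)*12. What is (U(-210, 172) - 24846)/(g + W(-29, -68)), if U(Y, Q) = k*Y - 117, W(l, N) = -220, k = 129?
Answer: -52053/5732 ≈ -9.0811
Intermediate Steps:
g = 5952 (g = 496*12 = 5952)
U(Y, Q) = -117 + 129*Y (U(Y, Q) = 129*Y - 117 = -117 + 129*Y)
(U(-210, 172) - 24846)/(g + W(-29, -68)) = ((-117 + 129*(-210)) - 24846)/(5952 - 220) = ((-117 - 27090) - 24846)/5732 = (-27207 - 24846)*(1/5732) = -52053*1/5732 = -52053/5732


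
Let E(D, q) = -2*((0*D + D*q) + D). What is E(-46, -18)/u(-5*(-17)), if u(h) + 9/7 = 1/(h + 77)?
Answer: 1773576/1451 ≈ 1222.3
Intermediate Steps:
E(D, q) = -2*D - 2*D*q (E(D, q) = -2*((0 + D*q) + D) = -2*(D*q + D) = -2*(D + D*q) = -2*D - 2*D*q)
u(h) = -9/7 + 1/(77 + h) (u(h) = -9/7 + 1/(h + 77) = -9/7 + 1/(77 + h))
E(-46, -18)/u(-5*(-17)) = (-2*(-46)*(1 - 18))/(((-686 - (-45)*(-17))/(7*(77 - 5*(-17))))) = (-2*(-46)*(-17))/(((-686 - 9*85)/(7*(77 + 85)))) = -1564*1134/(-686 - 765) = -1564/((⅐)*(1/162)*(-1451)) = -1564/(-1451/1134) = -1564*(-1134/1451) = 1773576/1451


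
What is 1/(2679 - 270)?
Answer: 1/2409 ≈ 0.00041511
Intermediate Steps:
1/(2679 - 270) = 1/2409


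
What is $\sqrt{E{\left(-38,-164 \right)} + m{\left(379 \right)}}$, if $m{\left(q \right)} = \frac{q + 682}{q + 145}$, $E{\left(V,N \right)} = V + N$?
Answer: $\frac{3 i \sqrt{1525233}}{262} \approx 14.141 i$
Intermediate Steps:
$E{\left(V,N \right)} = N + V$
$m{\left(q \right)} = \frac{682 + q}{145 + q}$
$\sqrt{E{\left(-38,-164 \right)} + m{\left(379 \right)}} = \sqrt{\left(-164 - 38\right) + \frac{682 + 379}{145 + 379}} = \sqrt{-202 + \frac{1}{524} \cdot 1061} = \sqrt{-202 + \frac{1061}{524}} = \sqrt{- \frac{104787}{524}} = \frac{3 i \sqrt{1525233}}{262}$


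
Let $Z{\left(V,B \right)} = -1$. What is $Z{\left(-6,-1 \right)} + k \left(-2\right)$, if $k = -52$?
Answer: $103$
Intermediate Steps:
$Z{\left(-6,-1 \right)} + k \left(-2\right) = -1 - -104 = -1 + 104 = 103$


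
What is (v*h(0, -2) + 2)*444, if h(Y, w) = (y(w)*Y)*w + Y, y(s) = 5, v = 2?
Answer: 888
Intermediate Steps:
h(Y, w) = Y + 5*Y*w (h(Y, w) = (5*Y)*w + Y = 5*Y*w + Y = Y + 5*Y*w)
(v*h(0, -2) + 2)*444 = (2*(0*(1 + 5*(-2))) + 2)*444 = (2*(0*(1 - 10)) + 2)*444 = (2*(0*(-9)) + 2)*444 = (2*0 + 2)*444 = (0 + 2)*444 = 2*444 = 888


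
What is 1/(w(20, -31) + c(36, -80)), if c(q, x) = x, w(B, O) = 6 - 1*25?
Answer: -1/99 ≈ -0.010101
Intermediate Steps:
w(B, O) = -19 (w(B, O) = 6 - 25 = -19)
1/(w(20, -31) + c(36, -80)) = 1/(-19 - 80) = 1/(-99) = -1/99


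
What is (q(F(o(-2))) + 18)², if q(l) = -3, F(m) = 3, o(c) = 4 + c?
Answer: 225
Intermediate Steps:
(q(F(o(-2))) + 18)² = (-3 + 18)² = 15² = 225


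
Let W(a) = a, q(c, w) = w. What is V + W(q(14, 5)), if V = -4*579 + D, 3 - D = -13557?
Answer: 11249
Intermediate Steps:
D = 13560 (D = 3 - 1*(-13557) = 3 + 13557 = 13560)
V = 11244 (V = -4*579 + 13560 = -2316 + 13560 = 11244)
V + W(q(14, 5)) = 11244 + 5 = 11249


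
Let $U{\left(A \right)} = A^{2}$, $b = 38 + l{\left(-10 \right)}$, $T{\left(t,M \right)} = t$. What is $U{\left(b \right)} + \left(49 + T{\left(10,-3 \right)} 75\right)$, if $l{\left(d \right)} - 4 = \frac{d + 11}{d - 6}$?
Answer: $\frac{654785}{256} \approx 2557.8$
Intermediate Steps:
$l{\left(d \right)} = 4 + \frac{11 + d}{-6 + d}$ ($l{\left(d \right)} = 4 + \frac{d + 11}{d - 6} = 4 + \frac{11 + d}{-6 + d}$)
$b = \frac{671}{16}$ ($b = 38 + \frac{-13 + 5 \left(-10\right)}{-6 - 10} = 38 + \frac{-13 - 50}{-16} = 38 - - \frac{63}{16} = 38 + \frac{63}{16} = \frac{671}{16} \approx 41.938$)
$U{\left(b \right)} + \left(49 + T{\left(10,-3 \right)} 75\right) = \left(\frac{671}{16}\right)^{2} + \left(49 + 10 \cdot 75\right) = \frac{450241}{256} + \left(49 + 750\right) = \frac{450241}{256} + 799 = \frac{654785}{256}$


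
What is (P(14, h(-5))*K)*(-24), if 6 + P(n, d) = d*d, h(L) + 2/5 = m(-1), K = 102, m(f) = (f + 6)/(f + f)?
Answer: -147492/25 ≈ -5899.7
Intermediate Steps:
m(f) = (6 + f)/(2*f) (m(f) = (6 + f)/((2*f)) = (6 + f)*(1/(2*f)) = (6 + f)/(2*f))
h(L) = -29/10 (h(L) = -⅖ + (½)*(6 - 1)/(-1) = -⅖ + (½)*(-1)*5 = -⅖ - 5/2 = -29/10)
P(n, d) = -6 + d² (P(n, d) = -6 + d*d = -6 + d²)
(P(14, h(-5))*K)*(-24) = ((-6 + (-29/10)²)*102)*(-24) = ((-6 + 841/100)*102)*(-24) = ((241/100)*102)*(-24) = (12291/50)*(-24) = -147492/25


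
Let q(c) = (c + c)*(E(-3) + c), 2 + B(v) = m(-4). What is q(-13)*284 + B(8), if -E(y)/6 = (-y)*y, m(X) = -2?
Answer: -302748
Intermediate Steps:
E(y) = 6*y² (E(y) = -6*(-y)*y = -(-6)*y² = 6*y²)
B(v) = -4 (B(v) = -2 - 2 = -4)
q(c) = 2*c*(54 + c) (q(c) = (c + c)*(6*(-3)² + c) = (2*c)*(6*9 + c) = (2*c)*(54 + c) = 2*c*(54 + c))
q(-13)*284 + B(8) = (2*(-13)*(54 - 13))*284 - 4 = (2*(-13)*41)*284 - 4 = -1066*284 - 4 = -302744 - 4 = -302748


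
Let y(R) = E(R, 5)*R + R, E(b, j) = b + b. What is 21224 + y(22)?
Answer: 22214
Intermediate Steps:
E(b, j) = 2*b
y(R) = R + 2*R² (y(R) = (2*R)*R + R = 2*R² + R = R + 2*R²)
21224 + y(22) = 21224 + 22*(1 + 2*22) = 21224 + 22*(1 + 44) = 21224 + 22*45 = 21224 + 990 = 22214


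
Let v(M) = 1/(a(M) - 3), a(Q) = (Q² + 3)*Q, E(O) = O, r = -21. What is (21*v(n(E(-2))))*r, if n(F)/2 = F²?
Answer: -441/533 ≈ -0.82739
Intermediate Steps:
a(Q) = Q*(3 + Q²) (a(Q) = (3 + Q²)*Q = Q*(3 + Q²))
n(F) = 2*F²
v(M) = 1/(-3 + M*(3 + M²)) (v(M) = 1/(M*(3 + M²) - 3) = 1/(-3 + M*(3 + M²)))
(21*v(n(E(-2))))*r = (21/(-3 + (2*(-2)²)*(3 + (2*(-2)²)²)))*(-21) = (21/(-3 + (2*4)*(3 + (2*4)²)))*(-21) = (21/(-3 + 8*(3 + 8²)))*(-21) = (21/(-3 + 8*(3 + 64)))*(-21) = (21/(-3 + 8*67))*(-21) = (21/(-3 + 536))*(-21) = (21/533)*(-21) = -441/533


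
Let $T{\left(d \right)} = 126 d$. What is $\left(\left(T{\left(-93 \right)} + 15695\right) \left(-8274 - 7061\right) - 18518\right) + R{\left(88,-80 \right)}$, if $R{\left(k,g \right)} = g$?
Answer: $-61005893$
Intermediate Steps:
$\left(\left(T{\left(-93 \right)} + 15695\right) \left(-8274 - 7061\right) - 18518\right) + R{\left(88,-80 \right)} = \left(\left(126 \left(-93\right) + 15695\right) \left(-8274 - 7061\right) - 18518\right) - 80 = \left(\left(-11718 + 15695\right) \left(-15335\right) - 18518\right) - 80 = \left(3977 \left(-15335\right) - 18518\right) - 80 = \left(-60987295 - 18518\right) - 80 = -61005813 - 80 = -61005893$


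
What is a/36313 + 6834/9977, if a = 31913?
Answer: 566559043/362294801 ≈ 1.5638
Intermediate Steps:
a/36313 + 6834/9977 = 31913/36313 + 6834/9977 = 566559043/362294801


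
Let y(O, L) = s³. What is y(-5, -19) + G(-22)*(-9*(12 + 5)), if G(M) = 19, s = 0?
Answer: -2907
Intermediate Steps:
y(O, L) = 0 (y(O, L) = 0³ = 0)
y(-5, -19) + G(-22)*(-9*(12 + 5)) = 0 + 19*(-9*(12 + 5)) = 0 + 19*(-9*17) = 0 + 19*(-153) = 0 - 2907 = -2907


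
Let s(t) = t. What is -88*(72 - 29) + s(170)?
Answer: -3614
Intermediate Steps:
-88*(72 - 29) + s(170) = -88*(72 - 29) + 170 = -88*43 + 170 = -3784 + 170 = -3614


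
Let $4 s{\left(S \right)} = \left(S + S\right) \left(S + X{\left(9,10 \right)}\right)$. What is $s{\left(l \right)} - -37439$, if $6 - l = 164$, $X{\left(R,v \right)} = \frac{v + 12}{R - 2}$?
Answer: $\frac{347709}{7} \approx 49673.0$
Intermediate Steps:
$X{\left(R,v \right)} = \frac{12 + v}{-2 + R}$
$l = -158$ ($l = 6 - 164 = -158$)
$s{\left(S \right)} = \frac{S \left(\frac{22}{7} + S\right)}{2}$ ($s{\left(S \right)} = \frac{\left(S + S\right) \left(S + \frac{12 + 10}{-2 + 9}\right)}{4} = \frac{2 S \left(S + \frac{1}{7} \cdot 22\right)}{4} = \frac{2 S \left(S + \frac{22}{7}\right)}{4} = \frac{2 S \left(\frac{22}{7} + S\right)}{4} = \frac{S \left(\frac{22}{7} + S\right)}{2}$)
$s{\left(l \right)} - -37439 = \frac{1}{14} \left(-158\right) \left(22 + 7 \left(-158\right)\right) - -37439 = \frac{1}{14} \left(-158\right) \left(22 - 1106\right) + 37439 = \frac{1}{14} \left(-158\right) \left(-1084\right) + 37439 = \frac{85636}{7} + 37439 = \frac{347709}{7}$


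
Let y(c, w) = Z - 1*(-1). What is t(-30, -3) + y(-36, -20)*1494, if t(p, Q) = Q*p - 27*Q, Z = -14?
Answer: -19251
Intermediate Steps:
y(c, w) = -13 (y(c, w) = -14 - 1*(-1) = -14 + 1 = -13)
t(p, Q) = -27*Q + Q*p
t(-30, -3) + y(-36, -20)*1494 = -3*(-27 - 30) - 13*1494 = -3*(-57) - 19422 = 171 - 19422 = -19251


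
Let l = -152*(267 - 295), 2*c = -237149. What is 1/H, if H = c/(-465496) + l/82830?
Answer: 38557033680/11802676811 ≈ 3.2668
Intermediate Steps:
c = -237149/2 (c = (½)*(-237149) = -237149/2 ≈ -1.1857e+5)
l = 4256 (l = -152*(-28) = 4256)
H = 11802676811/38557033680 (H = -237149/2/(-465496) + 4256/82830 = -237149/2*(-1/465496) + 4256*(1/82830) = 237149/930992 + 2128/41415 = 11802676811/38557033680 ≈ 0.30611)
1/H = 1/(11802676811/38557033680) = 38557033680/11802676811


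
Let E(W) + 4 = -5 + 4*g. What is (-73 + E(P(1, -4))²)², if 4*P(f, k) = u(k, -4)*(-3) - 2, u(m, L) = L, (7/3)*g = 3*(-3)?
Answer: 658640896/2401 ≈ 2.7432e+5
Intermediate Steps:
g = -27/7 (g = 3*(3*(-3))/7 = (3/7)*(-9) = -27/7 ≈ -3.8571)
P(f, k) = 5/2 (P(f, k) = (-4*(-3) - 2)/4 = (12 - 2)/4 = (¼)*10 = 5/2)
E(W) = -171/7 (E(W) = -4 + (-5 + 4*(-27/7)) = -4 + (-5 - 108/7) = -4 - 143/7 = -171/7)
(-73 + E(P(1, -4))²)² = (-73 + (-171/7)²)² = (-73 + 29241/49)² = (25664/49)² = 658640896/2401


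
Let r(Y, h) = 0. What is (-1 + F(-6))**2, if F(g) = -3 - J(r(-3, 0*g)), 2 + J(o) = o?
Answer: 4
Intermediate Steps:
J(o) = -2 + o
F(g) = -1 (F(g) = -3 - (-2 + 0) = -3 - 1*(-2) = -3 + 2 = -1)
(-1 + F(-6))**2 = (-1 - 1)**2 = (-2)**2 = 4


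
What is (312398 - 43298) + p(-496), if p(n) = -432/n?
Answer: 8342127/31 ≈ 2.6910e+5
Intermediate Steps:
(312398 - 43298) + p(-496) = (312398 - 43298) - 432/(-496) = 269100 - 432*(-1/496) = 269100 + 27/31 = 8342127/31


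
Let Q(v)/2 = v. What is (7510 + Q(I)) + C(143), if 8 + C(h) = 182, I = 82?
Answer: 7848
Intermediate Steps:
C(h) = 174 (C(h) = -8 + 182 = 174)
Q(v) = 2*v
(7510 + Q(I)) + C(143) = (7510 + 2*82) + 174 = (7510 + 164) + 174 = 7674 + 174 = 7848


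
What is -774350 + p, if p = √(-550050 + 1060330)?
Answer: -774350 + 2*√127570 ≈ -7.7364e+5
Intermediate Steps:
p = 2*√127570 (p = √510280 = 2*√127570 ≈ 714.34)
-774350 + p = -774350 + 2*√127570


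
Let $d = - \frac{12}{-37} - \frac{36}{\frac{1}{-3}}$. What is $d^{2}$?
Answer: $\frac{16064064}{1369} \approx 11734.0$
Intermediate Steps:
$d = \frac{4008}{37}$ ($d = \left(-12\right) \left(- \frac{1}{37}\right) - \frac{36}{- \frac{1}{3}} = \frac{12}{37} - -108 = \frac{12}{37} + 108 = \frac{4008}{37} \approx 108.32$)
$d^{2} = \left(\frac{4008}{37}\right)^{2} = \frac{16064064}{1369}$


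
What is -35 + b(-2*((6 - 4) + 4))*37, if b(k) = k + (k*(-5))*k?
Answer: -27119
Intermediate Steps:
b(k) = k - 5*k**2 (b(k) = k + (-5*k)*k = k - 5*k**2)
-35 + b(-2*((6 - 4) + 4))*37 = -35 + ((-2*((6 - 4) + 4))*(1 - (-10)*((6 - 4) + 4)))*37 = -35 + ((-2*(2 + 4))*(1 - (-10)*(2 + 4)))*37 = -35 + ((-2*6)*(1 - (-10)*6))*37 = -35 - 12*(1 - 5*(-12))*37 = -35 - 12*(1 + 60)*37 = -35 - 12*61*37 = -35 - 732*37 = -35 - 27084 = -27119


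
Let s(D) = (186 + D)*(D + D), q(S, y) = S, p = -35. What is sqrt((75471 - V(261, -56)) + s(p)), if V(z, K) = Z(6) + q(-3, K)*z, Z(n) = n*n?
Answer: 4*sqrt(4103) ≈ 256.22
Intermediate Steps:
Z(n) = n**2
V(z, K) = 36 - 3*z (V(z, K) = 6**2 - 3*z = 36 - 3*z)
s(D) = 2*D*(186 + D) (s(D) = (186 + D)*(2*D) = 2*D*(186 + D))
sqrt((75471 - V(261, -56)) + s(p)) = sqrt((75471 - (36 - 3*261)) + 2*(-35)*(186 - 35)) = sqrt((75471 - (36 - 783)) + 2*(-35)*151) = sqrt((75471 - 1*(-747)) - 10570) = sqrt((75471 + 747) - 10570) = sqrt(76218 - 10570) = sqrt(65648) = 4*sqrt(4103)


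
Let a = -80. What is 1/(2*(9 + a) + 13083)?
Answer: 1/12941 ≈ 7.7274e-5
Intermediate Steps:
1/(2*(9 + a) + 13083) = 1/(2*(9 - 80) + 13083) = 1/(2*(-71) + 13083) = 1/(-142 + 13083) = 1/12941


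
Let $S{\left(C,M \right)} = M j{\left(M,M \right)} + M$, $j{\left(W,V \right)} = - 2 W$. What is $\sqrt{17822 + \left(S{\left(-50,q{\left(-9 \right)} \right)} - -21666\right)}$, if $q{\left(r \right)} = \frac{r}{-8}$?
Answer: $\frac{\sqrt{2527142}}{8} \approx 198.71$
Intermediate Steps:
$q{\left(r \right)} = - \frac{r}{8}$ ($q{\left(r \right)} = r \left(- \frac{1}{8}\right) = - \frac{r}{8}$)
$S{\left(C,M \right)} = M - 2 M^{2}$ ($S{\left(C,M \right)} = M \left(- 2 M\right) + M = - 2 M^{2} + M = M - 2 M^{2}$)
$\sqrt{17822 + \left(S{\left(-50,q{\left(-9 \right)} \right)} - -21666\right)} = \sqrt{17822 + \left(\left(- \frac{1}{8}\right) \left(-9\right) \left(1 - 2 \left(\left(- \frac{1}{8}\right) \left(-9\right)\right)\right) - -21666\right)} = \sqrt{17822 + \left(\frac{9 \left(1 - \frac{9}{4}\right)}{8} + 21666\right)} = \sqrt{17822 + \left(\frac{9}{8} \left(- \frac{5}{4}\right) + 21666\right)} = \sqrt{17822 + \left(- \frac{45}{32} + 21666\right)} = \sqrt{17822 + \frac{693267}{32}} = \sqrt{\frac{1263571}{32}} = \frac{\sqrt{2527142}}{8}$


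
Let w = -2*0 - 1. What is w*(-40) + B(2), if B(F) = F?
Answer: 42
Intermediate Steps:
w = -1 (w = 0 - 1 = -1)
w*(-40) + B(2) = -1*(-40) + 2 = 40 + 2 = 42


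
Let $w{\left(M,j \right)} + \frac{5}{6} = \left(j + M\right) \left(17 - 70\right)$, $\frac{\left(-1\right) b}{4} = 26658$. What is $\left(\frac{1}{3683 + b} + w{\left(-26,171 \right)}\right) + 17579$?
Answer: $\frac{6110949685}{617694} \approx 9893.2$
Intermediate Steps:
$b = -106632$ ($b = \left(-4\right) 26658 = -106632$)
$w{\left(M,j \right)} = - \frac{5}{6} - 53 M - 53 j$ ($w{\left(M,j \right)} = - \frac{5}{6} + \left(j + M\right) \left(17 - 70\right) = - \frac{5}{6} + \left(M + j\right) \left(-53\right) = - \frac{5}{6} - \left(53 M + 53 j\right) = - \frac{5}{6} - 53 M - 53 j$)
$\left(\frac{1}{3683 + b} + w{\left(-26,171 \right)}\right) + 17579 = \left(\frac{1}{3683 - 106632} - \frac{46115}{6}\right) + 17579 = \left(\frac{1}{-102949} - \frac{46115}{6}\right) + 17579 = \left(- \frac{1}{102949} - \frac{46115}{6}\right) + 17579 = - \frac{4747493141}{617694} + 17579 = \frac{6110949685}{617694}$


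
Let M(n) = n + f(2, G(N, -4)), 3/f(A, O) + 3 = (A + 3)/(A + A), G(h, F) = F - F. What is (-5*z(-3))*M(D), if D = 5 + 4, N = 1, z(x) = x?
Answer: 765/7 ≈ 109.29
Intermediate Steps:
G(h, F) = 0
f(A, O) = 3/(-3 + (3 + A)/(2*A)) (f(A, O) = 3/(-3 + (A + 3)/(A + A)) = 3/(-3 + (3 + A)/((2*A))) = 3/(-3 + (3 + A)*(1/(2*A))) = 3/(-3 + (3 + A)/(2*A)))
D = 9
M(n) = -12/7 + n (M(n) = n - 6*2/(-3 + 5*2) = n - 6*2/(-3 + 10) = n - 6*2/7 = n - 6*2*1/7 = n - 12/7 = -12/7 + n)
(-5*z(-3))*M(D) = (-5*(-3))*(-12/7 + 9) = 15*(51/7) = 765/7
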